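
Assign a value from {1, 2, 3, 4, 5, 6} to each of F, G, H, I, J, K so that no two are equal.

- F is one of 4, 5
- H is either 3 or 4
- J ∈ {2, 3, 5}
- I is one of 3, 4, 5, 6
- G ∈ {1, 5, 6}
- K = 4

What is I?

K's domain is down to {4}, so K = 4. Remove 4 from F, H, I.
F's domain is down to {5}, so F = 5. Strike 5 from G, I, J.
That leaves H = 3. Eliminate 3 elsewhere: I, J.
So I = 6.

6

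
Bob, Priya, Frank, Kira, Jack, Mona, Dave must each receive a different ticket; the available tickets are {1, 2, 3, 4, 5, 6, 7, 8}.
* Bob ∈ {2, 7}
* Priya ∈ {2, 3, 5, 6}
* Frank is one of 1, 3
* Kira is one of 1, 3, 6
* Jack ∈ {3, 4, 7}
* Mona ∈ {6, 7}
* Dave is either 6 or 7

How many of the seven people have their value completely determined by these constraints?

3

The 7 variables draw from only 7 values {1, 2, 3, 4, 5, 6, 7}, so each is used; only Jack can be 4, hence Jack = 4.
The 6 still-open variables draw from only 6 values {1, 2, 3, 5, 6, 7}, so each is used; only Priya can be 5, hence Priya = 5.
The 5 still-open variables together cover exactly {1, 2, 3, 6, 7} — 5 values for 5 variables — and 2 appears only in Bob's list, so Bob = 2.
Mona and Dave share exactly the 2 values {6, 7}; by pigeonhole those values go to them, so strike 6, 7 from Kira.
Determined: Bob=2, Priya=5, Jack=4. The other people each still have more than one consistent value. That makes 3.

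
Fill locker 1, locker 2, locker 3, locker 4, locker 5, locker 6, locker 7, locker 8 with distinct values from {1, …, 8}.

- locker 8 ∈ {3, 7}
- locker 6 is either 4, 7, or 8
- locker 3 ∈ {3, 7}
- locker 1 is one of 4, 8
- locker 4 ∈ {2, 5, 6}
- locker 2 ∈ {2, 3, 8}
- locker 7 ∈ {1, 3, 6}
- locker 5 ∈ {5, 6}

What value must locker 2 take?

2

Among the 8 variables, 1 fits only locker 7 (and all 8 values in {1, 2, 3, 4, 5, 6, 7, 8} must be used), so locker 7 = 1.
The 2 variables locker 3 and locker 8 are confined to {3, 7}, which locks those values in; drop them from locker 2, locker 6.
The 2 variables locker 1 and locker 6 are confined to {4, 8}, which locks those values in; drop them from locker 2.
So locker 2 = 2.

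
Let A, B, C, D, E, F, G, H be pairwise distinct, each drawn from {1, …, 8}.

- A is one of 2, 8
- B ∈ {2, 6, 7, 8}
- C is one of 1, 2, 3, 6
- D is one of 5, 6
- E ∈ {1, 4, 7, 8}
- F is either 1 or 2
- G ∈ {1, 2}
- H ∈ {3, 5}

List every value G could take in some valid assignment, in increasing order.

1, 2

Among the 8 variables, 4 fits only E (and all 8 values in {1, 2, 3, 4, 5, 6, 7, 8} must be used), so E = 4.
The 7 still-open variables draw from only 7 values {1, 2, 3, 5, 6, 7, 8}, so each is used; only B can be 7, hence B = 7.
Among the 6 still-open variables, 8 fits only A (and all 6 values in {1, 2, 3, 5, 6, 8} must be used), so A = 8.
The 2 variables F and G are confined to {1, 2}, which locks those values in; drop them from C.
No further eliminations apply; G can still be any of 1, 2.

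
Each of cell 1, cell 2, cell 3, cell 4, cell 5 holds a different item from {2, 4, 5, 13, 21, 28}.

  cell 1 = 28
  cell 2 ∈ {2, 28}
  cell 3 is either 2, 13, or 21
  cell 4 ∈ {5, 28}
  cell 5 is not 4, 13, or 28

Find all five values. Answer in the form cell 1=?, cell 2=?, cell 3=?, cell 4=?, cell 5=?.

cell 1 must be 28 (only option left). So cell 2, cell 4 can't be 28.
cell 2 must be 2 (only option left). So cell 3, cell 5 can't be 2.
That leaves cell 4 = 5. Strike 5 from cell 5.
cell 5's domain is down to {21}, so cell 5 = 21. Eliminate 21 elsewhere: cell 3.
cell 3 has just one choice, so cell 3 = 13.

cell 1=28, cell 2=2, cell 3=13, cell 4=5, cell 5=21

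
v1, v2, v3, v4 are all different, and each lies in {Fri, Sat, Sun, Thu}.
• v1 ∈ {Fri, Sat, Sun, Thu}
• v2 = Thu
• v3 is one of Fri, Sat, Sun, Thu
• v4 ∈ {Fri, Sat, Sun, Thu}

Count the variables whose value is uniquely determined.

v2's domain is down to {Thu}, so v2 = Thu. Remove Thu from v1, v3, v4.
Determined: v2=Thu. The other variables each still have more than one consistent value. That makes 1.

1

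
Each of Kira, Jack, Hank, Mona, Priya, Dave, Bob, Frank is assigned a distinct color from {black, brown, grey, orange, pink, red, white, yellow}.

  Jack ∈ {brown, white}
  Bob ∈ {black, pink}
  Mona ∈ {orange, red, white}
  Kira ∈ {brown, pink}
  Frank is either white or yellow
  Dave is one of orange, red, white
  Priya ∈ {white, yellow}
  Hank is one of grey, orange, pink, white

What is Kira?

Among the 8 variables, black fits only Bob (and all 8 values in {black, brown, grey, orange, pink, red, white, yellow} must be used), so Bob = black.
The 7 still-open variables draw from only 7 values {brown, grey, orange, pink, red, white, yellow}, so each is used; only Hank can be grey, hence Hank = grey.
The 6 still-open variables together cover exactly {brown, orange, pink, red, white, yellow} — 6 values for 6 variables — and pink appears only in Kira's list, so Kira = pink.

pink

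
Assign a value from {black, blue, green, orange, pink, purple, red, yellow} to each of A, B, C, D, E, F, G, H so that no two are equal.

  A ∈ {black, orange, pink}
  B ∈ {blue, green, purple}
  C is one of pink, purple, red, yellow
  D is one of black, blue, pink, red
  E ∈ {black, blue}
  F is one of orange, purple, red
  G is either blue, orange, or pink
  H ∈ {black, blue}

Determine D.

red

The 8 variables together cover exactly {black, blue, green, orange, pink, purple, red, yellow} — 8 values for 8 variables — and green appears only in B's list, so B = green.
The 7 still-open variables draw from only 7 values {black, blue, orange, pink, purple, red, yellow}, so each is used; only C can be yellow, hence C = yellow.
Among the 6 still-open variables, purple fits only F (and all 6 values in {black, blue, orange, pink, purple, red} must be used), so F = purple.
Among the 5 still-open variables, red fits only D (and all 5 values in {black, blue, orange, pink, red} must be used), so D = red.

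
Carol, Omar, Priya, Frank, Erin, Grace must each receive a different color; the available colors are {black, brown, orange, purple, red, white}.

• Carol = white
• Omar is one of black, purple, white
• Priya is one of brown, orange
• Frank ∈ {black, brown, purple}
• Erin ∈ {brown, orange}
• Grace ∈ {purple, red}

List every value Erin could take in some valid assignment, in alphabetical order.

brown, orange

Carol's domain is down to {white}, so Carol = white. So Omar can't be white.
Among the 5 still-open variables, red fits only Grace (and all 5 values in {black, brown, orange, purple, red} must be used), so Grace = red.
Priya and Erin between them cover only {brown, orange} — a naked pair. Remove those values from Frank.
No further eliminations apply; Erin can still be any of brown, orange.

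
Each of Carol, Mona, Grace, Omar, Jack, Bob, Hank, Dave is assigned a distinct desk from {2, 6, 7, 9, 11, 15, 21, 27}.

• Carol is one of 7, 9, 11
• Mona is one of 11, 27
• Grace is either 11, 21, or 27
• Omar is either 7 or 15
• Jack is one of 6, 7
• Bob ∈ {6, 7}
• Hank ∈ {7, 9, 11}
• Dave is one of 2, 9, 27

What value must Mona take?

27

Among the 8 variables, 2 fits only Dave (and all 8 values in {2, 6, 7, 9, 11, 15, 21, 27} must be used), so Dave = 2.
Among the 7 still-open variables, 15 fits only Omar (and all 7 values in {6, 7, 9, 11, 15, 21, 27} must be used), so Omar = 15.
The 6 still-open variables together cover exactly {6, 7, 9, 11, 21, 27} — 6 values for 6 variables — and 21 appears only in Grace's list, so Grace = 21.
Among the 5 still-open variables, 27 fits only Mona (and all 5 values in {6, 7, 9, 11, 27} must be used), so Mona = 27.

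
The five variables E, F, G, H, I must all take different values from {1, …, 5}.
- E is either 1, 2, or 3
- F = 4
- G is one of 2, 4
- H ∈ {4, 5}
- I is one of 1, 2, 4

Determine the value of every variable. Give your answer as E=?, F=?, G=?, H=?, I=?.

F has just one choice, so F = 4. Eliminate 4 elsewhere: G, H, I.
That leaves G = 2. So E, I can't be 2.
H has just one choice, so H = 5.
I has just one choice, so I = 1. So E can't be 1.
E must be 3 (only option left).

E=3, F=4, G=2, H=5, I=1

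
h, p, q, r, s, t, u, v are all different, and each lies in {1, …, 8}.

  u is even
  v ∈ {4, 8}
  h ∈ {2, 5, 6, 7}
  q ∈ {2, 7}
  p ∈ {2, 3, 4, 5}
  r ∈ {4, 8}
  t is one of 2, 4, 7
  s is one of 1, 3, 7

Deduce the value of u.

Among the 8 variables, 1 fits only s (and all 8 values in {1, 2, 3, 4, 5, 6, 7, 8} must be used), so s = 1.
Among the 7 still-open variables, 3 fits only p (and all 7 values in {2, 3, 4, 5, 6, 7, 8} must be used), so p = 3.
The 6 still-open variables draw from only 6 values {2, 4, 5, 6, 7, 8}, so each is used; only h can be 5, hence h = 5.
The 5 still-open variables together cover exactly {2, 4, 6, 7, 8} — 5 values for 5 variables — and 6 appears only in u's list, so u = 6.

6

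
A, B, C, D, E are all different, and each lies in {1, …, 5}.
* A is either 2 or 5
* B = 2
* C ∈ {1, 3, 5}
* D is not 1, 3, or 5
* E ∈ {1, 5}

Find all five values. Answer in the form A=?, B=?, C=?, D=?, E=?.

B has just one choice, so B = 2. So A, D can't be 2.
D's domain is down to {4}, so D = 4.
A has just one choice, so A = 5. Strike 5 from C, E.
E must be 1 (only option left). So C can't be 1.
That leaves C = 3.

A=5, B=2, C=3, D=4, E=1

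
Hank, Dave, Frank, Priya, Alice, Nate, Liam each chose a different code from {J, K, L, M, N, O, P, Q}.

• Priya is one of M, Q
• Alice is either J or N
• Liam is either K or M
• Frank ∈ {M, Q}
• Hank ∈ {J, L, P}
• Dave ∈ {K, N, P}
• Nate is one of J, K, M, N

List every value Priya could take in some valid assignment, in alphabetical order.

M, Q

The 7 variables draw from only 7 values {J, K, L, M, N, P, Q}, so each is used; only Hank can be L, hence Hank = L.
Among the 6 still-open variables, P fits only Dave (and all 6 values in {J, K, M, N, P, Q} must be used), so Dave = P.
Frank and Priya between them cover only {M, Q} — a naked pair. Remove those values from Nate, Liam.
That leaves Liam = K. Eliminate K elsewhere: Nate.
No further eliminations apply; Priya can still be any of M, Q.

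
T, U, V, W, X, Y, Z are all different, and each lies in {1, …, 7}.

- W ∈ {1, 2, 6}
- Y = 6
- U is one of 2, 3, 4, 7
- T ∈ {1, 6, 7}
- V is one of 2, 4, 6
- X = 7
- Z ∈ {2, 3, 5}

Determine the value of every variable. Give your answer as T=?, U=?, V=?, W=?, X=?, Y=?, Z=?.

X's domain is down to {7}, so X = 7. Remove 7 from T, U.
That leaves Y = 6. Eliminate 6 elsewhere: T, V, W.
T has just one choice, so T = 1. Eliminate 1 elsewhere: W.
That leaves W = 2. Remove 2 from U, V, Z.
V must be 4 (only option left). Eliminate 4 elsewhere: U.
U has just one choice, so U = 3. Strike 3 from Z.
Z must be 5 (only option left).

T=1, U=3, V=4, W=2, X=7, Y=6, Z=5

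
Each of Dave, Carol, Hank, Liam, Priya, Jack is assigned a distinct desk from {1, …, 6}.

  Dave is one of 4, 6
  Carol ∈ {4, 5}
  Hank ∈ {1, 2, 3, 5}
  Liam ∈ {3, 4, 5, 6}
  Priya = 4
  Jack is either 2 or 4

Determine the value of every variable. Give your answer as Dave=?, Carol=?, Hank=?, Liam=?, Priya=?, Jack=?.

Priya's domain is down to {4}, so Priya = 4. Eliminate 4 elsewhere: Dave, Carol, Liam, Jack.
That leaves Jack = 2. So Hank can't be 2.
Dave's domain is down to {6}, so Dave = 6. Strike 6 from Liam.
Carol's domain is down to {5}, so Carol = 5. So Hank, Liam can't be 5.
Liam has just one choice, so Liam = 3. So Hank can't be 3.
That leaves Hank = 1.

Dave=6, Carol=5, Hank=1, Liam=3, Priya=4, Jack=2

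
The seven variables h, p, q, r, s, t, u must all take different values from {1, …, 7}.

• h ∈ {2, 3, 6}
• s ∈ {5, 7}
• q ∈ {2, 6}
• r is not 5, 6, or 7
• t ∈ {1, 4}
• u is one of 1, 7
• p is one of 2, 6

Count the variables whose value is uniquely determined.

3

The 7 variables draw from only 7 values {1, 2, 3, 4, 5, 6, 7}, so each is used; only s can be 5, hence s = 5.
The 6 still-open variables together cover exactly {1, 2, 3, 4, 6, 7} — 6 values for 6 variables — and 7 appears only in u's list, so u = 7.
The 2 variables p and q are confined to {2, 6}, which locks those values in; drop them from h, r.
h must be 3 (only option left). Remove 3 from r.
Determined: h=3, s=5, u=7. The other variables each still have more than one consistent value. That makes 3.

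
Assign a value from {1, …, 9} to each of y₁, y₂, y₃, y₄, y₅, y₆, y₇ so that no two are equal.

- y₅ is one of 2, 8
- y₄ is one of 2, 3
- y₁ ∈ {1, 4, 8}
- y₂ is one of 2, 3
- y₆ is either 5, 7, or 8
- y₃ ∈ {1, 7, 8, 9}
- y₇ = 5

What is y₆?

y₇ must be 5 (only option left). So y₆ can't be 5.
y₂ and y₄ share exactly the 2 values {2, 3}; by pigeonhole those values go to them, so strike 2, 3 from y₅.
That leaves y₅ = 8. Eliminate 8 elsewhere: y₁, y₃, y₆.
So y₆ = 7.

7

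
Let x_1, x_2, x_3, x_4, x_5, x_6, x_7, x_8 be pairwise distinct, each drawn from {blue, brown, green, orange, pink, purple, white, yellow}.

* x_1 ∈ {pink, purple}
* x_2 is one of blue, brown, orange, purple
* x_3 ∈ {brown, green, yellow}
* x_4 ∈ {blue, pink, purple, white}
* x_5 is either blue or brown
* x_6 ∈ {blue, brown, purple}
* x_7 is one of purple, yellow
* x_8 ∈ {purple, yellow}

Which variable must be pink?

x_1

The 8 variables together cover exactly {blue, brown, green, orange, pink, purple, white, yellow} — 8 values for 8 variables — and green appears only in x_3's list, so x_3 = green.
The 7 still-open variables draw from only 7 values {blue, brown, orange, pink, purple, white, yellow}, so each is used; only x_2 can be orange, hence x_2 = orange.
Among the 6 still-open variables, white fits only x_4 (and all 6 values in {blue, brown, pink, purple, white, yellow} must be used), so x_4 = white.
Among the 5 still-open variables, pink fits only x_1 (and all 5 values in {blue, brown, pink, purple, yellow} must be used), so x_1 = pink.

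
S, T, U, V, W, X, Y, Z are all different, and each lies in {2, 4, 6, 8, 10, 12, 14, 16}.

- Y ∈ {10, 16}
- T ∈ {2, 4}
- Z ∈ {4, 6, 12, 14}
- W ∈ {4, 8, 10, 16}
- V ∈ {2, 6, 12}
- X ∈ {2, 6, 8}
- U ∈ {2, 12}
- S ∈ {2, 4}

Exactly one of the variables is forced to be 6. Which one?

V

The 8 variables draw from only 8 values {2, 4, 6, 8, 10, 12, 14, 16}, so each is used; only Z can be 14, hence Z = 14.
The 2 variables S and T are confined to {2, 4}, which locks those values in; drop them from U, V, W, X.
U's domain is down to {12}, so U = 12. Remove 12 from V.
So 6 goes to V.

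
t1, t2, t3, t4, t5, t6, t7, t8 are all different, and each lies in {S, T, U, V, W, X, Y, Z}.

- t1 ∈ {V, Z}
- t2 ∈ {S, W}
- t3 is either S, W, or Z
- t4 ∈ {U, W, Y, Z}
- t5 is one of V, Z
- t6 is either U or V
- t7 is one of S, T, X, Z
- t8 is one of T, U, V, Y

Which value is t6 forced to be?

U

The 8 variables together cover exactly {S, T, U, V, W, X, Y, Z} — 8 values for 8 variables — and X appears only in t7's list, so t7 = X.
The 7 still-open variables together cover exactly {S, T, U, V, W, Y, Z} — 7 values for 7 variables — and T appears only in t8's list, so t8 = T.
Among the 6 still-open variables, Y fits only t4 (and all 6 values in {S, U, V, W, Y, Z} must be used), so t4 = Y.
Among the 5 still-open variables, U fits only t6 (and all 5 values in {S, U, V, W, Z} must be used), so t6 = U.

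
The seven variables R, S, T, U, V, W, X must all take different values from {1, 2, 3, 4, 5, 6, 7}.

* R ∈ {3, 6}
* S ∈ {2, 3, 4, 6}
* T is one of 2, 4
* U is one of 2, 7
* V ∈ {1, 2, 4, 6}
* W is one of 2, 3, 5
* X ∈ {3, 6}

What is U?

7

Among the 7 variables, 1 fits only V (and all 7 values in {1, 2, 3, 4, 5, 6, 7} must be used), so V = 1.
The 6 still-open variables together cover exactly {2, 3, 4, 5, 6, 7} — 6 values for 6 variables — and 5 appears only in W's list, so W = 5.
Among the 5 still-open variables, 7 fits only U (and all 5 values in {2, 3, 4, 6, 7} must be used), so U = 7.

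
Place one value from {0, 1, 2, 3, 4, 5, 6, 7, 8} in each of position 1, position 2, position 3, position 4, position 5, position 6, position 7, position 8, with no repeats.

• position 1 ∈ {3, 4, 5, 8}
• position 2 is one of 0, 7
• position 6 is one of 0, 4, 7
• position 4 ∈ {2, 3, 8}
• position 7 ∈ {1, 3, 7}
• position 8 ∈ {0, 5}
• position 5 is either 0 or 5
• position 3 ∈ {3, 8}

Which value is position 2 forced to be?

7

Among the 8 variables, 1 fits only position 7 (and all 8 values in {0, 1, 2, 3, 4, 5, 7, 8} must be used), so position 7 = 1.
The 7 still-open variables draw from only 7 values {0, 2, 3, 4, 5, 7, 8}, so each is used; only position 4 can be 2, hence position 4 = 2.
The 2 variables position 5 and position 8 are confined to {0, 5}, which locks those values in; drop them from position 1, position 2, position 6.
So position 2 = 7.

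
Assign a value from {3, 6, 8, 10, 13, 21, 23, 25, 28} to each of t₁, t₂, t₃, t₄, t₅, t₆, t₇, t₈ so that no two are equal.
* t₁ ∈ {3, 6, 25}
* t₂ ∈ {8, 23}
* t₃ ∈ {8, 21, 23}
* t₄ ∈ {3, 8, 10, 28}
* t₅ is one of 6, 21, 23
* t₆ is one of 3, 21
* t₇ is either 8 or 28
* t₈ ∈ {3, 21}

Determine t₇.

28

The 8 variables together cover exactly {3, 6, 8, 10, 21, 23, 25, 28} — 8 values for 8 variables — and 10 appears only in t₄'s list, so t₄ = 10.
Among the 7 still-open variables, 25 fits only t₁ (and all 7 values in {3, 6, 8, 21, 23, 25, 28} must be used), so t₁ = 25.
The 6 still-open variables together cover exactly {3, 6, 8, 21, 23, 28} — 6 values for 6 variables — and 6 appears only in t₅'s list, so t₅ = 6.
Among the 5 still-open variables, 28 fits only t₇ (and all 5 values in {3, 8, 21, 23, 28} must be used), so t₇ = 28.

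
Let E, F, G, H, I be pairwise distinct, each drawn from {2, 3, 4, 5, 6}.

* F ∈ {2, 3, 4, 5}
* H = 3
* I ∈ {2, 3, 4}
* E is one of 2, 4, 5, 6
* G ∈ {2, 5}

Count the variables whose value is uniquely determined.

2

H's domain is down to {3}, so H = 3. Remove 3 from F, I.
Among the 4 still-open variables, 6 fits only E (and all 4 values in {2, 4, 5, 6} must be used), so E = 6.
Determined: E=6, H=3. The other variables each still have more than one consistent value. That makes 2.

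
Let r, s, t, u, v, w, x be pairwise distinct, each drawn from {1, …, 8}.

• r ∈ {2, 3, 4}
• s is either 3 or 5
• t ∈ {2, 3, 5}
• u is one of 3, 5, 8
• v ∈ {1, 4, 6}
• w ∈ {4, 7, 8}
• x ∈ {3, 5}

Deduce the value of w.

7

s and x share exactly the 2 values {3, 5}; by pigeonhole those values go to them, so strike 3, 5 from r, t, u.
t must be 2 (only option left). Strike 2 from r.
u has just one choice, so u = 8. Remove 8 from w.
r's domain is down to {4}, so r = 4. Eliminate 4 elsewhere: v, w.
So w = 7.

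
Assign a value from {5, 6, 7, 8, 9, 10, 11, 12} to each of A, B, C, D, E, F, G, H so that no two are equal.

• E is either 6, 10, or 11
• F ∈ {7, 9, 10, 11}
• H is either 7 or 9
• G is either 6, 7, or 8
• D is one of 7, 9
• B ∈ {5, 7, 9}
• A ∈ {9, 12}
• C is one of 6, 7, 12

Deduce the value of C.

6

The 8 variables together cover exactly {5, 6, 7, 8, 9, 10, 11, 12} — 8 values for 8 variables — and 5 appears only in B's list, so B = 5.
The 7 still-open variables draw from only 7 values {6, 7, 8, 9, 10, 11, 12}, so each is used; only G can be 8, hence G = 8.
D and H share exactly the 2 values {7, 9}; by pigeonhole those values go to them, so strike 7, 9 from A, C, F.
That leaves A = 12. Remove 12 from C.
So C = 6.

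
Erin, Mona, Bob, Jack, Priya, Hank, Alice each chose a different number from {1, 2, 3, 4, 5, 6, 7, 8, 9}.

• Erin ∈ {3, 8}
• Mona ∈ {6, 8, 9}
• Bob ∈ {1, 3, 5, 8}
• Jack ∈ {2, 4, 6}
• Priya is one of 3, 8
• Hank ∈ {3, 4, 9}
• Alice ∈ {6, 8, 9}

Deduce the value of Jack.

Erin and Priya between them cover only {3, 8} — a naked pair. Remove those values from Mona, Bob, Hank, Alice.
Mona and Alice share exactly the 2 values {6, 9}; by pigeonhole those values go to them, so strike 6, 9 from Jack, Hank.
Hank must be 4 (only option left). Strike 4 from Jack.
So Jack = 2.

2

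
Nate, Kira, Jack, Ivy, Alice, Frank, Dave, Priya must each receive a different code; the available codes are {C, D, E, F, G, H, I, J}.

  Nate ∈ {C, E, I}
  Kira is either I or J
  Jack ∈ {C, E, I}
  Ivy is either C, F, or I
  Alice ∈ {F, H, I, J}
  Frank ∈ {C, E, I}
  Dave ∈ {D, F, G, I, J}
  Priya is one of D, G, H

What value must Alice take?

The 3 variables Nate, Jack, Frank are confined to {C, E, I}, which locks those values in; drop them from Kira, Ivy, Alice, Dave.
Kira must be J (only option left). So Alice, Dave can't be J.
That leaves Ivy = F. Eliminate F elsewhere: Alice, Dave.
So Alice = H.

H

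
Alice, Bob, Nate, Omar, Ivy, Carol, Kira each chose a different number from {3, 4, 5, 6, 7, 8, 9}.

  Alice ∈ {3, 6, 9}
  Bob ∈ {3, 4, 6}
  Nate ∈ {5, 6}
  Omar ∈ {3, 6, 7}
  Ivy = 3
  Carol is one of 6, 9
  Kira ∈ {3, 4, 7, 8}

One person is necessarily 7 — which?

Ivy has just one choice, so Ivy = 3. Strike 3 from Alice, Bob, Omar, Kira.
Among the 6 still-open variables, 5 fits only Nate (and all 6 values in {4, 5, 6, 7, 8, 9} must be used), so Nate = 5.
The 5 still-open variables draw from only 5 values {4, 6, 7, 8, 9}, so each is used; only Kira can be 8, hence Kira = 8.
The 4 still-open variables draw from only 4 values {4, 6, 7, 9}, so each is used; only Bob can be 4, hence Bob = 4.
The 3 still-open variables together cover exactly {6, 7, 9} — 3 values for 3 variables — and 7 appears only in Omar's list, so Omar = 7.

Omar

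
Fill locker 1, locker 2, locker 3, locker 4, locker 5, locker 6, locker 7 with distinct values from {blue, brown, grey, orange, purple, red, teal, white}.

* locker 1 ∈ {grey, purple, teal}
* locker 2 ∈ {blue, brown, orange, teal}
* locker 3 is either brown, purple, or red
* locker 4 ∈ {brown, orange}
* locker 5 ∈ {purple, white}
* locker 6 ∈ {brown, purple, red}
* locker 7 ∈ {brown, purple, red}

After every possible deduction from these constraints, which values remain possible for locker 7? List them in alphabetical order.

locker 3, locker 6, locker 7 share exactly the 3 values {brown, purple, red}; by pigeonhole those values go to them, so strike brown, purple, red from locker 1, locker 2, locker 4, locker 5.
locker 4 must be orange (only option left). Strike orange from locker 2.
locker 5 must be white (only option left).
No further eliminations apply; locker 7 can still be any of brown, purple, red.

brown, purple, red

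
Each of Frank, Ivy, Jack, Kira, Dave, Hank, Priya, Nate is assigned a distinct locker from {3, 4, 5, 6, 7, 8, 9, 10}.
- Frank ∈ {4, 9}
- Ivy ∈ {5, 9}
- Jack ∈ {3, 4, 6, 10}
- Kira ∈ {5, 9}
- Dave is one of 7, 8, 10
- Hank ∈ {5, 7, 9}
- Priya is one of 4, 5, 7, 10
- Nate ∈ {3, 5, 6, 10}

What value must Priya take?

Among the 8 variables, 8 fits only Dave (and all 8 values in {3, 4, 5, 6, 7, 8, 9, 10} must be used), so Dave = 8.
The 2 variables Ivy and Kira are confined to {5, 9}, which locks those values in; drop them from Frank, Hank, Priya, Nate.
Frank has just one choice, so Frank = 4. Eliminate 4 elsewhere: Jack, Priya.
Hank must be 7 (only option left). Eliminate 7 elsewhere: Priya.
So Priya = 10.

10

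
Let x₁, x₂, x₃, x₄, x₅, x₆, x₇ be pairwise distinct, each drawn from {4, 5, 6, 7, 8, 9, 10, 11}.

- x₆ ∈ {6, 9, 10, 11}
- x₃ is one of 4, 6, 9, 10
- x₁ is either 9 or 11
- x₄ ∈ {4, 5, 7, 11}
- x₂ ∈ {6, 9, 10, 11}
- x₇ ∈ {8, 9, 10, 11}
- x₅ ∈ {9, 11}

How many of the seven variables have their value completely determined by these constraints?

2

x₁ and x₅ between them cover only {9, 11} — a naked pair. Remove those values from x₂, x₃, x₄, x₆, x₇.
The 2 variables x₂ and x₆ are confined to {6, 10}, which locks those values in; drop them from x₃, x₇.
x₃ has just one choice, so x₃ = 4. Eliminate 4 elsewhere: x₄.
x₇'s domain is down to {8}, so x₇ = 8.
Determined: x₃=4, x₇=8. The other variables each still have more than one consistent value. That makes 2.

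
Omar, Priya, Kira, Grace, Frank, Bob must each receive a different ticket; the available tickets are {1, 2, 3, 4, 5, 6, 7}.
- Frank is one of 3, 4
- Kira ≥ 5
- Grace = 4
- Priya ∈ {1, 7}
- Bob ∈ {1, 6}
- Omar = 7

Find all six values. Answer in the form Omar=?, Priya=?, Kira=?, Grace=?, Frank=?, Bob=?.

Omar must be 7 (only option left). Strike 7 from Priya, Kira.
Priya's domain is down to {1}, so Priya = 1. Strike 1 from Bob.
Grace's domain is down to {4}, so Grace = 4. So Frank can't be 4.
That leaves Frank = 3.
Bob must be 6 (only option left). Strike 6 from Kira.
Kira must be 5 (only option left).

Omar=7, Priya=1, Kira=5, Grace=4, Frank=3, Bob=6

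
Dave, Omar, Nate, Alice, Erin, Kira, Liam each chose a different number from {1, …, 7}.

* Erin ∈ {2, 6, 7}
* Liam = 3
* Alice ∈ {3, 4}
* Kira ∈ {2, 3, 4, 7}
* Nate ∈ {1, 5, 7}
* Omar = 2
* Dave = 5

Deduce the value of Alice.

Dave has just one choice, so Dave = 5. Remove 5 from Nate.
Omar's domain is down to {2}, so Omar = 2. Remove 2 from Erin, Kira.
Liam's domain is down to {3}, so Liam = 3. So Alice, Kira can't be 3.
So Alice = 4.

4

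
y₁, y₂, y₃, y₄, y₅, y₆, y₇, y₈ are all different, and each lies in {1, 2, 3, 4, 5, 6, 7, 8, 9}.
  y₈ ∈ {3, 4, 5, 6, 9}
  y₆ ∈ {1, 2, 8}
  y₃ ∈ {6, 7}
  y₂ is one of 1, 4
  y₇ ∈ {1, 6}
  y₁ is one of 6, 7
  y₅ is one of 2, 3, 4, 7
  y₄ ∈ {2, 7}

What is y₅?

y₁ and y₃ share exactly the 2 values {6, 7}; by pigeonhole those values go to them, so strike 6, 7 from y₄, y₅, y₇, y₈.
y₄'s domain is down to {2}, so y₄ = 2. So y₅, y₆ can't be 2.
y₇ must be 1 (only option left). Strike 1 from y₂, y₆.
y₂ has just one choice, so y₂ = 4. Eliminate 4 elsewhere: y₅, y₈.
So y₅ = 3.

3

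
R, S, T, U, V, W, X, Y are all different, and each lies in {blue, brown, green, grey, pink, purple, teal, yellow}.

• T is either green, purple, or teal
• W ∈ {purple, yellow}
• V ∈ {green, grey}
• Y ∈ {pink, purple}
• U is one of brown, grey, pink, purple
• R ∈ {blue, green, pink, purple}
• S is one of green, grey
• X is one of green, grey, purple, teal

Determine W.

yellow

Among the 8 variables, blue fits only R (and all 8 values in {blue, brown, green, grey, pink, purple, teal, yellow} must be used), so R = blue.
Among the 7 still-open variables, brown fits only U (and all 7 values in {brown, green, grey, pink, purple, teal, yellow} must be used), so U = brown.
The 6 still-open variables draw from only 6 values {green, grey, pink, purple, teal, yellow}, so each is used; only Y can be pink, hence Y = pink.
Among the 5 still-open variables, yellow fits only W (and all 5 values in {green, grey, purple, teal, yellow} must be used), so W = yellow.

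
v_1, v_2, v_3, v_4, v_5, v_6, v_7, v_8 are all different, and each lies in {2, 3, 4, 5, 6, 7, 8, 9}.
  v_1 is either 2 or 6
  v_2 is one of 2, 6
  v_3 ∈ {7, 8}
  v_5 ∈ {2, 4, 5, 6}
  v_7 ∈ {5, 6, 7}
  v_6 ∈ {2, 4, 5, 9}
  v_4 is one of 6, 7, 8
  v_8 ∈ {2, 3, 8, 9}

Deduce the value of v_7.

The 8 variables together cover exactly {2, 3, 4, 5, 6, 7, 8, 9} — 8 values for 8 variables — and 3 appears only in v_8's list, so v_8 = 3.
The 7 still-open variables draw from only 7 values {2, 4, 5, 6, 7, 8, 9}, so each is used; only v_6 can be 9, hence v_6 = 9.
The 6 still-open variables together cover exactly {2, 4, 5, 6, 7, 8} — 6 values for 6 variables — and 4 appears only in v_5's list, so v_5 = 4.
Among the 5 still-open variables, 5 fits only v_7 (and all 5 values in {2, 5, 6, 7, 8} must be used), so v_7 = 5.

5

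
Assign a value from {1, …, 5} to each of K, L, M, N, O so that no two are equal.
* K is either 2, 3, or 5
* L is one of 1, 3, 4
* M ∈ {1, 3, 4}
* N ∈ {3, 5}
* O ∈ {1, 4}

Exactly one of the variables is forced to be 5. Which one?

The 5 variables together cover exactly {1, 2, 3, 4, 5} — 5 values for 5 variables — and 2 appears only in K's list, so K = 2.
The 4 still-open variables draw from only 4 values {1, 3, 4, 5}, so each is used; only N can be 5, hence N = 5.

N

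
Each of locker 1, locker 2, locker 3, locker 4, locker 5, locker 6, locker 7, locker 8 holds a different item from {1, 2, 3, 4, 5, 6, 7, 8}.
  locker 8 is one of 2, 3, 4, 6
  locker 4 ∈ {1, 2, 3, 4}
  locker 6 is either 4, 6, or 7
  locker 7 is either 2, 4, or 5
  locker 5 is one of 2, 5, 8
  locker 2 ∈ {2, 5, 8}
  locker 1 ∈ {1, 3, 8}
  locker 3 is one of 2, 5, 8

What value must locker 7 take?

The 8 variables draw from only 8 values {1, 2, 3, 4, 5, 6, 7, 8}, so each is used; only locker 6 can be 7, hence locker 6 = 7.
Among the 7 still-open variables, 6 fits only locker 8 (and all 7 values in {1, 2, 3, 4, 5, 6, 8} must be used), so locker 8 = 6.
locker 2, locker 3, locker 5 share exactly the 3 values {2, 5, 8}; by pigeonhole those values go to them, so strike 2, 5, 8 from locker 1, locker 4, locker 7.
So locker 7 = 4.

4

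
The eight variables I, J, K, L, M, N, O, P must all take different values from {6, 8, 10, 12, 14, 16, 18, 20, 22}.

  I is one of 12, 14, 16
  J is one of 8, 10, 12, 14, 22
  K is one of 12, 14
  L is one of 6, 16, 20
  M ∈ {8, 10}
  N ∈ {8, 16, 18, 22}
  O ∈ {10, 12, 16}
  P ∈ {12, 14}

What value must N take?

18

The 2 variables K and P are confined to {12, 14}, which locks those values in; drop them from I, J, O.
That leaves I = 16. Eliminate 16 elsewhere: L, N, O.
O's domain is down to {10}, so O = 10. So J, M can't be 10.
M has just one choice, so M = 8. So J, N can't be 8.
J's domain is down to {22}, so J = 22. So N can't be 22.
So N = 18.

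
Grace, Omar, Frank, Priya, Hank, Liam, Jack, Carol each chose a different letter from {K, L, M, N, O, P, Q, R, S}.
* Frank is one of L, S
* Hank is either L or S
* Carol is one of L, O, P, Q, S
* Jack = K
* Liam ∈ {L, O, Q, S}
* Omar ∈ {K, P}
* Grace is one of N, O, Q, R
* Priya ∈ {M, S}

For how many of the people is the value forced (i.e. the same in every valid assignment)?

3

Jack must be K (only option left). Remove K from Omar.
Omar has just one choice, so Omar = P. So Carol can't be P.
Frank and Hank between them cover only {L, S} — a naked pair. Remove those values from Priya, Liam, Carol.
Priya's domain is down to {M}, so Priya = M.
Liam and Carol share exactly the 2 values {O, Q}; by pigeonhole those values go to them, so strike O, Q from Grace.
Determined: Omar=P, Priya=M, Jack=K. The other people each still have more than one consistent value. That makes 3.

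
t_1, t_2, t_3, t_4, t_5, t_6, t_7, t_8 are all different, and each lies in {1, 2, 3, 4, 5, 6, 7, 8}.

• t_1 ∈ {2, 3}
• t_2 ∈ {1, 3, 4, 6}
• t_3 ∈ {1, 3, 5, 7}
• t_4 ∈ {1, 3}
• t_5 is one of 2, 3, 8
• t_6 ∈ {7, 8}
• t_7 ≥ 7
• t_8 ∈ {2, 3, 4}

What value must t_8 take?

The 8 variables together cover exactly {1, 2, 3, 4, 5, 6, 7, 8} — 8 values for 8 variables — and 5 appears only in t_3's list, so t_3 = 5.
Among the 7 still-open variables, 6 fits only t_2 (and all 7 values in {1, 2, 3, 4, 6, 7, 8} must be used), so t_2 = 6.
The 6 still-open variables together cover exactly {1, 2, 3, 4, 7, 8} — 6 values for 6 variables — and 1 appears only in t_4's list, so t_4 = 1.
The 5 still-open variables draw from only 5 values {2, 3, 4, 7, 8}, so each is used; only t_8 can be 4, hence t_8 = 4.

4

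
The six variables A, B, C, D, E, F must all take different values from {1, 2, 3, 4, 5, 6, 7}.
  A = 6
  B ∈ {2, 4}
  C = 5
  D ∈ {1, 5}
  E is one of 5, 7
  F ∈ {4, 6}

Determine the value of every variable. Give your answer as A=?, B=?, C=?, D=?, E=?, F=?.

A must be 6 (only option left). Remove 6 from F.
That leaves C = 5. Eliminate 5 elsewhere: D, E.
D's domain is down to {1}, so D = 1.
That leaves E = 7.
F has just one choice, so F = 4. Remove 4 from B.
B's domain is down to {2}, so B = 2.

A=6, B=2, C=5, D=1, E=7, F=4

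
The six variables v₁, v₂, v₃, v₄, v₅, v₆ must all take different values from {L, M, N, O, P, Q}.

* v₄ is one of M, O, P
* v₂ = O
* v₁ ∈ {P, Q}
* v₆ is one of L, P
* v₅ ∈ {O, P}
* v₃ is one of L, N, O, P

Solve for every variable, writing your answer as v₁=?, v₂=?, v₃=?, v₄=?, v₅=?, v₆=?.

v₁=Q, v₂=O, v₃=N, v₄=M, v₅=P, v₆=L

v₂ has just one choice, so v₂ = O. So v₃, v₄, v₅ can't be O.
v₅ must be P (only option left). Remove P from v₁, v₃, v₄, v₆.
v₆ has just one choice, so v₆ = L. Eliminate L elsewhere: v₃.
v₁ has just one choice, so v₁ = Q.
v₃'s domain is down to {N}, so v₃ = N.
v₄ must be M (only option left).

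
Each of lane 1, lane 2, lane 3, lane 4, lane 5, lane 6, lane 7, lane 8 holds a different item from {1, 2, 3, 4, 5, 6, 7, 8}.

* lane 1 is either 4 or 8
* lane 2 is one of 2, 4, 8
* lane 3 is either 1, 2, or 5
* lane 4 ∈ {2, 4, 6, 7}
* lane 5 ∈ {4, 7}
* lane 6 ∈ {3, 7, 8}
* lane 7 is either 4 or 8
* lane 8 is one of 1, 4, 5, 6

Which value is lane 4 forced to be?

6

The 8 variables together cover exactly {1, 2, 3, 4, 5, 6, 7, 8} — 8 values for 8 variables — and 3 appears only in lane 6's list, so lane 6 = 3.
The 2 variables lane 1 and lane 7 are confined to {4, 8}, which locks those values in; drop them from lane 2, lane 4, lane 5, lane 8.
That leaves lane 2 = 2. So lane 3, lane 4 can't be 2.
lane 5 must be 7 (only option left). Strike 7 from lane 4.
So lane 4 = 6.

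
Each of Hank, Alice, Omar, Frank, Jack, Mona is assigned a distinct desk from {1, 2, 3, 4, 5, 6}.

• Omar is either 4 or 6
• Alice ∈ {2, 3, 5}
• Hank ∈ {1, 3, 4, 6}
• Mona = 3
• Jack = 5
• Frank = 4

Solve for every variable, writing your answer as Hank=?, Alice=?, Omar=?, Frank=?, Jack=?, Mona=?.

Frank's domain is down to {4}, so Frank = 4. So Hank, Omar can't be 4.
That leaves Jack = 5. So Alice can't be 5.
Mona has just one choice, so Mona = 3. Remove 3 from Hank, Alice.
Alice's domain is down to {2}, so Alice = 2.
Omar must be 6 (only option left). Eliminate 6 elsewhere: Hank.
Hank has just one choice, so Hank = 1.

Hank=1, Alice=2, Omar=6, Frank=4, Jack=5, Mona=3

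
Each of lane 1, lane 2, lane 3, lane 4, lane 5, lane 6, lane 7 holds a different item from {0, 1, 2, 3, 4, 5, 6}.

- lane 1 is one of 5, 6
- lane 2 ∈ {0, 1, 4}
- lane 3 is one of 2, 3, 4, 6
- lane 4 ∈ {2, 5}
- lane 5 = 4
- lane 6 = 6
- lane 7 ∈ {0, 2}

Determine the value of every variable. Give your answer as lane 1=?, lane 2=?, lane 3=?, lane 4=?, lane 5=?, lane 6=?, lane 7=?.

lane 5 has just one choice, so lane 5 = 4. Eliminate 4 elsewhere: lane 2, lane 3.
That leaves lane 6 = 6. Remove 6 from lane 1, lane 3.
That leaves lane 1 = 5. So lane 4 can't be 5.
That leaves lane 4 = 2. Eliminate 2 elsewhere: lane 3, lane 7.
lane 7 must be 0 (only option left). So lane 2 can't be 0.
That leaves lane 2 = 1.
lane 3 must be 3 (only option left).

lane 1=5, lane 2=1, lane 3=3, lane 4=2, lane 5=4, lane 6=6, lane 7=0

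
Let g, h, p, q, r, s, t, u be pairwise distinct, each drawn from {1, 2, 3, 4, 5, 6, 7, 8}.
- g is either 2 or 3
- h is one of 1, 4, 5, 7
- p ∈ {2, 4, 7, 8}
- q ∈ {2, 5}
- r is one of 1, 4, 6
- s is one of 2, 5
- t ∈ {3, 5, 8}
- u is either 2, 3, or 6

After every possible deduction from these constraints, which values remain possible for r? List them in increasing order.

1, 4

q and s share exactly the 2 values {2, 5}; by pigeonhole those values go to them, so strike 2, 5 from g, h, p, t, u.
g has just one choice, so g = 3. Strike 3 from t, u.
t must be 8 (only option left). So p can't be 8.
u has just one choice, so u = 6. Strike 6 from r.
No further eliminations apply; r can still be any of 1, 4.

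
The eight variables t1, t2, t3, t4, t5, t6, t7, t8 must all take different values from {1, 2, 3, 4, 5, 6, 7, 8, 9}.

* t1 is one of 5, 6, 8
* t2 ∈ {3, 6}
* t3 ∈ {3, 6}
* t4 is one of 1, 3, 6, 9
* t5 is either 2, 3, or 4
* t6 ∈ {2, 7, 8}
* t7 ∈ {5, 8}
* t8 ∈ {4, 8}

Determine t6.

The 2 variables t2 and t3 are confined to {3, 6}, which locks those values in; drop them from t1, t4, t5.
The 2 variables t1 and t7 are confined to {5, 8}, which locks those values in; drop them from t6, t8.
t8 has just one choice, so t8 = 4. Strike 4 from t5.
t5 must be 2 (only option left). Eliminate 2 elsewhere: t6.
So t6 = 7.

7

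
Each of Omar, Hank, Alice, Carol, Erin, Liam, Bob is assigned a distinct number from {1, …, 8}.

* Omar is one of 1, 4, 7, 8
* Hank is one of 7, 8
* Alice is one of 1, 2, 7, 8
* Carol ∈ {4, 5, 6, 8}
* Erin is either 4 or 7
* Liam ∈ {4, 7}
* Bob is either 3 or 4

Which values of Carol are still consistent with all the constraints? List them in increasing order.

Erin and Liam share exactly the 2 values {4, 7}; by pigeonhole those values go to them, so strike 4, 7 from Omar, Hank, Alice, Carol, Bob.
Hank has just one choice, so Hank = 8. Remove 8 from Omar, Alice, Carol.
Bob's domain is down to {3}, so Bob = 3.
That leaves Omar = 1. So Alice can't be 1.
Alice must be 2 (only option left).
No further eliminations apply; Carol can still be any of 5, 6.

5, 6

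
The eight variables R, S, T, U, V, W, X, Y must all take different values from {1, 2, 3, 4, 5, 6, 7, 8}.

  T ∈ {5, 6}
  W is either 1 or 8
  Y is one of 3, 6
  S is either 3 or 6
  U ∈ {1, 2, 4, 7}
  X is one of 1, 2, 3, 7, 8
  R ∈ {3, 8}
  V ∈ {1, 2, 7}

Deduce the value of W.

1

Among the 8 variables, 4 fits only U (and all 8 values in {1, 2, 3, 4, 5, 6, 7, 8} must be used), so U = 4.
The 7 still-open variables draw from only 7 values {1, 2, 3, 5, 6, 7, 8}, so each is used; only T can be 5, hence T = 5.
The 2 variables S and Y are confined to {3, 6}, which locks those values in; drop them from R, X.
R must be 8 (only option left). Strike 8 from W, X.
So W = 1.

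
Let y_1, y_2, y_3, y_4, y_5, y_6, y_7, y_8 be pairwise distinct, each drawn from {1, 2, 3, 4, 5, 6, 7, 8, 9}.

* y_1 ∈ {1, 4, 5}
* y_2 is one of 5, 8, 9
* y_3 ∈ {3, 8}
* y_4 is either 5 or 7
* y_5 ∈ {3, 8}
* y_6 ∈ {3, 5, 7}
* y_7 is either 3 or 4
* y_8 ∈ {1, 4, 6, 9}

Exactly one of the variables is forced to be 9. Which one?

The 8 variables together cover exactly {1, 3, 4, 5, 6, 7, 8, 9} — 8 values for 8 variables — and 6 appears only in y_8's list, so y_8 = 6.
Among the 7 still-open variables, 1 fits only y_1 (and all 7 values in {1, 3, 4, 5, 7, 8, 9} must be used), so y_1 = 1.
The 6 still-open variables together cover exactly {3, 4, 5, 7, 8, 9} — 6 values for 6 variables — and 4 appears only in y_7's list, so y_7 = 4.
The 5 still-open variables together cover exactly {3, 5, 7, 8, 9} — 5 values for 5 variables — and 9 appears only in y_2's list, so y_2 = 9.

y_2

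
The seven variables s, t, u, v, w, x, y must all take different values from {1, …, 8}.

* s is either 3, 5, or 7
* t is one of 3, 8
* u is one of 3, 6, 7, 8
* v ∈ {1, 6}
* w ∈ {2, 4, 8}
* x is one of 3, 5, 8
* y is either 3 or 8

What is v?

t and y share exactly the 2 values {3, 8}; by pigeonhole those values go to them, so strike 3, 8 from s, u, w, x.
x has just one choice, so x = 5. Eliminate 5 elsewhere: s.
s must be 7 (only option left). Eliminate 7 elsewhere: u.
u must be 6 (only option left). So v can't be 6.
So v = 1.

1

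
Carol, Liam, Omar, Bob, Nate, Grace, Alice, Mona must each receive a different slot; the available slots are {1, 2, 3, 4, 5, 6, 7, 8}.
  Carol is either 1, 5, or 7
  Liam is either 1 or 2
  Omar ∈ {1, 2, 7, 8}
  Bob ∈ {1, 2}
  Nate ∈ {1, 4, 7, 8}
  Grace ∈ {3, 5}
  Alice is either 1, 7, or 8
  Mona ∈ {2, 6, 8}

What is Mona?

6

Among the 8 variables, 3 fits only Grace (and all 8 values in {1, 2, 3, 4, 5, 6, 7, 8} must be used), so Grace = 3.
The 7 still-open variables draw from only 7 values {1, 2, 4, 5, 6, 7, 8}, so each is used; only Nate can be 4, hence Nate = 4.
The 6 still-open variables draw from only 6 values {1, 2, 5, 6, 7, 8}, so each is used; only Carol can be 5, hence Carol = 5.
The 5 still-open variables draw from only 5 values {1, 2, 6, 7, 8}, so each is used; only Mona can be 6, hence Mona = 6.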